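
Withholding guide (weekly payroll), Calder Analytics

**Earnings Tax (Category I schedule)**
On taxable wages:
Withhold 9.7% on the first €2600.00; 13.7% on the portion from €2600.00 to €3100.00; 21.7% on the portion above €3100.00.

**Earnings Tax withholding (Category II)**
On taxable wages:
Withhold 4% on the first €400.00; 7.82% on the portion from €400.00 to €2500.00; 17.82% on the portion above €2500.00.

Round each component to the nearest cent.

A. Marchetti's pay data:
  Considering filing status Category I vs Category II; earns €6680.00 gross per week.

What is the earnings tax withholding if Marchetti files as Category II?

Earnings Tax (Category II): taxable = €6680.00
  €180.22 + 17.82% × (€6680.00 − €2500.00) = €180.22 + 17.82% × €4180.00 = €925.10

€925.10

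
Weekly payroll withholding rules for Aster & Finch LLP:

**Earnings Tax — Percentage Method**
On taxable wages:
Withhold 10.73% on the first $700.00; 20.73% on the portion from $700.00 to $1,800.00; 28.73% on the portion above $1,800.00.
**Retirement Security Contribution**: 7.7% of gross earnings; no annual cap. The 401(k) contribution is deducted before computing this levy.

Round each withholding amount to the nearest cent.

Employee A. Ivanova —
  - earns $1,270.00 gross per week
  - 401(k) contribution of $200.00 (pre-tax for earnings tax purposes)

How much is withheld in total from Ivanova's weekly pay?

$234.20

Earnings Tax: taxable = $1,270.00 − $200.00 = $1,070.00
  $75.11 + 20.73% × ($1,070.00 − $700.00) = $75.11 + 20.73% × $370.00 = $151.81
Retirement Security Contribution: 7.7% × $1,070.00 = $82.39
Total: $151.81 + $82.39 = $234.20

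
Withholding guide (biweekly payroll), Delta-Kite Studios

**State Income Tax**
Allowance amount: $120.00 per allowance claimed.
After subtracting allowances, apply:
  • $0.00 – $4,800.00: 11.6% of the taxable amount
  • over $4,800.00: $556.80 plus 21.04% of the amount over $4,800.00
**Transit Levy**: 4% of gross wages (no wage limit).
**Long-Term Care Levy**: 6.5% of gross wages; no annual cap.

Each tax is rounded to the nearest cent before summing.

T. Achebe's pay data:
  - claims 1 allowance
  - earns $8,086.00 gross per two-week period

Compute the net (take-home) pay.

$6,014.04

State Income Tax: taxable = $8,086.00 − 1×$120.00 = $7,966.00
  $556.80 + 21.04% × ($7,966.00 − $4,800.00) = $556.80 + 21.04% × $3,166.00 = $1,222.93
Transit Levy: 4% × $8,086.00 = $323.44
Long-Term Care Levy: 6.5% × $8,086.00 = $525.59
Total withheld: $1,222.93 + $323.44 + $525.59 = $2,071.96
Net pay: $8,086.00 − $2,071.96 = $6,014.04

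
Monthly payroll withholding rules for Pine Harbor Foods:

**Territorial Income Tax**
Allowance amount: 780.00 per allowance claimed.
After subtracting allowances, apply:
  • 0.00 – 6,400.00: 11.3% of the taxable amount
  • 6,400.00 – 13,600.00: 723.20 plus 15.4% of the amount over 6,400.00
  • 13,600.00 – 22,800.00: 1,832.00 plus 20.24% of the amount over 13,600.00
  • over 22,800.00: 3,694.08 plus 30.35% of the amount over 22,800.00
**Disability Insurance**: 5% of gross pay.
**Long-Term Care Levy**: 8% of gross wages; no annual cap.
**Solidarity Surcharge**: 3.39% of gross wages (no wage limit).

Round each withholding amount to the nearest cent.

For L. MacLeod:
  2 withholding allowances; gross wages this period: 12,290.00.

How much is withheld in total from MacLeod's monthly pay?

Territorial Income Tax: taxable = 12,290.00 − 2×780.00 = 10,730.00
  723.20 + 15.4% × (10,730.00 − 6,400.00) = 723.20 + 15.4% × 4,330.00 = 1,390.02
Disability Insurance: 5% × 12,290.00 = 614.50
Long-Term Care Levy: 8% × 12,290.00 = 983.20
Solidarity Surcharge: 3.39% × 12,290.00 = 416.63
Total: 1,390.02 + 614.50 + 983.20 + 416.63 = 3,404.35

3,404.35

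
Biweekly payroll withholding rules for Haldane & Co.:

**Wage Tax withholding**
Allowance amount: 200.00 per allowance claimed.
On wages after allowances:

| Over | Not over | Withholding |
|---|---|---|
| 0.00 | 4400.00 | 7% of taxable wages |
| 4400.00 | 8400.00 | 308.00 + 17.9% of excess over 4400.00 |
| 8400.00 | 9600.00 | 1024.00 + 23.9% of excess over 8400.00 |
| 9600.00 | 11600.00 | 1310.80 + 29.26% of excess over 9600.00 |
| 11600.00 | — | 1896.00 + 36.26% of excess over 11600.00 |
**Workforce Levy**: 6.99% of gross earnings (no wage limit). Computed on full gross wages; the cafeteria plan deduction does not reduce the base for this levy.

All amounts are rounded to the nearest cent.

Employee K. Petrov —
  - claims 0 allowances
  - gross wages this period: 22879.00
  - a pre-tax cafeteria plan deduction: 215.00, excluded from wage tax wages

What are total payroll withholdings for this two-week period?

Wage Tax: taxable = 22879.00 − 215.00 = 22664.00
  1896.00 + 36.26% × (22664.00 − 11600.00) = 1896.00 + 36.26% × 11064.00 = 5907.81
Workforce Levy: 6.99% × 22879.00 = 1599.24
Total: 5907.81 + 1599.24 = 7507.05

7507.05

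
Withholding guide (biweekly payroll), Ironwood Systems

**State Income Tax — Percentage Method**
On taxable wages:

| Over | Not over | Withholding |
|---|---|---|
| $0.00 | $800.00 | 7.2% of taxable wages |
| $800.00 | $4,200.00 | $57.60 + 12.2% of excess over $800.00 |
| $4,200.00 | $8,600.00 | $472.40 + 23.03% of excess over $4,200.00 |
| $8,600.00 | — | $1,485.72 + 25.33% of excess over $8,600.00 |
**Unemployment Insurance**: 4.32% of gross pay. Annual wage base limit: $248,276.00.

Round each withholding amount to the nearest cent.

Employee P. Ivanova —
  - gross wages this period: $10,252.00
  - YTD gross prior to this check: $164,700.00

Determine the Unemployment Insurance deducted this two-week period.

$442.89

Unemployment Insurance: 4.32% × $10,252.00 = $442.89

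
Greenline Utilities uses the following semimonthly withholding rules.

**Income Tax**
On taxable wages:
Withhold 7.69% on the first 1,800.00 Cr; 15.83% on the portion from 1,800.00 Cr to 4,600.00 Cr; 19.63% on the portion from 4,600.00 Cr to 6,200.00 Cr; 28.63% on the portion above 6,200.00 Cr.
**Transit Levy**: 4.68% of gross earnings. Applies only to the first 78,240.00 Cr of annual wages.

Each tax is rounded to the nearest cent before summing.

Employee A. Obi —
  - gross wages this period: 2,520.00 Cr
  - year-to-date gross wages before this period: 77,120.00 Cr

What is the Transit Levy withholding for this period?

52.42 Cr

Transit Levy: cap 78,240.00 Cr − YTD 77,120.00 Cr = 1,120.00 Cr subject; 4.68% × 1,120.00 Cr = 52.42 Cr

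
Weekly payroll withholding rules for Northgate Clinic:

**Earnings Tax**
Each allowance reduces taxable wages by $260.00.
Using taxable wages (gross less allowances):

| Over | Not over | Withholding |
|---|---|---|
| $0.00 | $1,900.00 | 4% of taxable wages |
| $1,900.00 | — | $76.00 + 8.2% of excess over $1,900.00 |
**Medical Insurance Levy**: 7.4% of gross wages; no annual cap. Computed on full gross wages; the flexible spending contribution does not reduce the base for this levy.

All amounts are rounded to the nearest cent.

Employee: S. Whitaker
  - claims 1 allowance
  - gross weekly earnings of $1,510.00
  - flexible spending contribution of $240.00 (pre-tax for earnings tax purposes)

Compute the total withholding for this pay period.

Earnings Tax: taxable = $1,510.00 − $240.00 − 1×$260.00 = $1,010.00
  4% × $1,010.00 = $40.40
Medical Insurance Levy: 7.4% × $1,510.00 = $111.74
Total: $40.40 + $111.74 = $152.14

$152.14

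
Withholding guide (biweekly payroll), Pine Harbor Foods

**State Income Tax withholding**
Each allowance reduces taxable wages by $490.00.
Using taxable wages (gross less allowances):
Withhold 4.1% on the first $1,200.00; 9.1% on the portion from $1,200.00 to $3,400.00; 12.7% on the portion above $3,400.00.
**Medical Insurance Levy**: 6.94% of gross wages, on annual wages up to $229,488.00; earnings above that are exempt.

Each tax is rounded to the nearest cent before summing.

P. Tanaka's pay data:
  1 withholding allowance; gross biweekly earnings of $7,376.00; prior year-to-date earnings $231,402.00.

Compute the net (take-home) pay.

$6,683.88

State Income Tax: taxable = $7,376.00 − 1×$490.00 = $6,886.00
  $249.40 + 12.7% × ($6,886.00 − $3,400.00) = $249.40 + 12.7% × $3,486.00 = $692.12
Medical Insurance Levy: YTD $231,402.00 ≥ cap $229,488.00 → $0.00
Total withheld: $692.12 + $0.00 = $692.12
Net pay: $7,376.00 − $692.12 = $6,683.88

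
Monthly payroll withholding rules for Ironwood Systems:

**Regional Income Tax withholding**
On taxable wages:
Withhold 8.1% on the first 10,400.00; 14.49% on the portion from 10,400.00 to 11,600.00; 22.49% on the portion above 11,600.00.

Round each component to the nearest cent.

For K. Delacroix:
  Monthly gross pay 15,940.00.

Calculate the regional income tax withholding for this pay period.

Regional Income Tax: taxable = 15,940.00
  1,016.28 + 22.49% × (15,940.00 − 11,600.00) = 1,016.28 + 22.49% × 4,340.00 = 1,992.35

1,992.35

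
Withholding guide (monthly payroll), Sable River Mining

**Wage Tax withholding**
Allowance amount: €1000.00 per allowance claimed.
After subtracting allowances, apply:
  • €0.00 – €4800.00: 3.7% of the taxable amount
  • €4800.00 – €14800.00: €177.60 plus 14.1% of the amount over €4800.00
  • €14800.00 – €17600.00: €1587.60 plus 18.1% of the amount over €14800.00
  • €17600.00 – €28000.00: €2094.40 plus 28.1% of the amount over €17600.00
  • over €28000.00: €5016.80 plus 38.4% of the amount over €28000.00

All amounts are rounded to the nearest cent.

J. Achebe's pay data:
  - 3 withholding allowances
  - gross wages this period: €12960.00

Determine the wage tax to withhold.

Wage Tax: taxable = €12960.00 − 3×€1000.00 = €9960.00
  €177.60 + 14.1% × (€9960.00 − €4800.00) = €177.60 + 14.1% × €5160.00 = €905.16

€905.16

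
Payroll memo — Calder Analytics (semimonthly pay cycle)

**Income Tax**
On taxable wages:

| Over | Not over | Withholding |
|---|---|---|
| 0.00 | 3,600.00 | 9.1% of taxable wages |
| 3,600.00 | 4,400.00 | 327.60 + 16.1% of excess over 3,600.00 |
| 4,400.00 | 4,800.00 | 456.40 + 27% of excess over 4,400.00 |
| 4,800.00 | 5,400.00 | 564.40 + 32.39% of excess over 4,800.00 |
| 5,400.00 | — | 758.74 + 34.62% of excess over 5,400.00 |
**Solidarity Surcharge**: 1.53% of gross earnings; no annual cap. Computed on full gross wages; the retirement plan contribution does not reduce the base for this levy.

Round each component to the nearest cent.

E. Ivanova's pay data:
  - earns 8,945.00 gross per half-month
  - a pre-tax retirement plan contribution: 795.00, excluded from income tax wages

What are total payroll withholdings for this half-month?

Income Tax: taxable = 8,945.00 − 795.00 = 8,150.00
  758.74 + 34.62% × (8,150.00 − 5,400.00) = 758.74 + 34.62% × 2,750.00 = 1,710.79
Solidarity Surcharge: 1.53% × 8,945.00 = 136.86
Total: 1,710.79 + 136.86 = 1,847.65

1,847.65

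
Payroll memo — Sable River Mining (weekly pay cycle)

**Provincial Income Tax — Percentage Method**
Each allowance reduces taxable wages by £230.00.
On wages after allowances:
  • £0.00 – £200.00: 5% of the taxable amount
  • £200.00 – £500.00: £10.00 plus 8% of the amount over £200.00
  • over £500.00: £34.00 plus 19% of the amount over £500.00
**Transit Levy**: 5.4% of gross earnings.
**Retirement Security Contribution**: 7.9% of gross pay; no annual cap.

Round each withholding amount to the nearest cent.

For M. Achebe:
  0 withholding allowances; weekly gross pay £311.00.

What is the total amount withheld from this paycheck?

Provincial Income Tax: taxable = £311.00
  £10.00 + 8% × (£311.00 − £200.00) = £10.00 + 8% × £111.00 = £18.88
Transit Levy: 5.4% × £311.00 = £16.79
Retirement Security Contribution: 7.9% × £311.00 = £24.57
Total: £18.88 + £16.79 + £24.57 = £60.24

£60.24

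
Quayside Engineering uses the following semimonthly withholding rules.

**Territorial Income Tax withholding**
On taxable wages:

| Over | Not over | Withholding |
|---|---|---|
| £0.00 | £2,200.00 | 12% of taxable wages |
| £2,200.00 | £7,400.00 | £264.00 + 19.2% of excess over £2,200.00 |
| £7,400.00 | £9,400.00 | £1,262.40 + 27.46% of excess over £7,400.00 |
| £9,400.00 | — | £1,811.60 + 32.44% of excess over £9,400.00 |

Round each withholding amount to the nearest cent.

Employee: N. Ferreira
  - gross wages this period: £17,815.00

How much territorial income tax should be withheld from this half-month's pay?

Territorial Income Tax: taxable = £17,815.00
  £1,811.60 + 32.44% × (£17,815.00 − £9,400.00) = £1,811.60 + 32.44% × £8,415.00 = £4,541.43

£4,541.43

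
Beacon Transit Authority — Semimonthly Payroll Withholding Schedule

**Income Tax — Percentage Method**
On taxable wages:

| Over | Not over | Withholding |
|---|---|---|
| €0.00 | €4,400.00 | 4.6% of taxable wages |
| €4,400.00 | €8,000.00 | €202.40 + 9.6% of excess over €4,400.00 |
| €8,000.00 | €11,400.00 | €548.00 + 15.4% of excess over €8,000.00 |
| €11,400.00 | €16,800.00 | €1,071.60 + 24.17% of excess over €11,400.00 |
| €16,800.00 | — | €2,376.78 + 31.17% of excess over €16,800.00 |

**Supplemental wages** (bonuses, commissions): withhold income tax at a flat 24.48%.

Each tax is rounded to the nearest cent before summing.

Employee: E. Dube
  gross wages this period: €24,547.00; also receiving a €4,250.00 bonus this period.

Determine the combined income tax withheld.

Income Tax: taxable = €24,547.00
  €2,376.78 + 31.17% × (€24,547.00 − €16,800.00) = €2,376.78 + 31.17% × €7,747.00 = €4,791.52
Supplemental (24.48% flat on bonus): 24.48% × €4,250.00 = €1,040.40
Total income tax: €4,791.52 + €1,040.40 = €5,831.92

€5,831.92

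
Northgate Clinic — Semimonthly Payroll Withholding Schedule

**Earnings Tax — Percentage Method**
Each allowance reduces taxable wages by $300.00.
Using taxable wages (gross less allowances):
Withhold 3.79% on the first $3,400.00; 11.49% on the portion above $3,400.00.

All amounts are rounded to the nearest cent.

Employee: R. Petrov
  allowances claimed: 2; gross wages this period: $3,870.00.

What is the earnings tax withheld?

$123.93

Earnings Tax: taxable = $3,870.00 − 2×$300.00 = $3,270.00
  3.79% × $3,270.00 = $123.93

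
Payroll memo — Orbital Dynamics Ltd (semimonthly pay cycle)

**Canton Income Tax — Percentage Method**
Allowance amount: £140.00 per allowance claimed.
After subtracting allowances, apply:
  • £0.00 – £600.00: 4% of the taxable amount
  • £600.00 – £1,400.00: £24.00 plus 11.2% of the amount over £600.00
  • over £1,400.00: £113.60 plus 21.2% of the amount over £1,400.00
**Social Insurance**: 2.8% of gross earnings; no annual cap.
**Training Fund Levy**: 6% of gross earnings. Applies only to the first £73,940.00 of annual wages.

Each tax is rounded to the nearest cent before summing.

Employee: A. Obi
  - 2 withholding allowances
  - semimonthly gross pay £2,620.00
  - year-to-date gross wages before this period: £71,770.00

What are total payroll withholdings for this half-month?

£516.44

Canton Income Tax: taxable = £2,620.00 − 2×£140.00 = £2,340.00
  £113.60 + 21.2% × (£2,340.00 − £1,400.00) = £113.60 + 21.2% × £940.00 = £312.88
Social Insurance: 2.8% × £2,620.00 = £73.36
Training Fund Levy: cap £73,940.00 − YTD £71,770.00 = £2,170.00 subject; 6% × £2,170.00 = £130.20
Total: £312.88 + £73.36 + £130.20 = £516.44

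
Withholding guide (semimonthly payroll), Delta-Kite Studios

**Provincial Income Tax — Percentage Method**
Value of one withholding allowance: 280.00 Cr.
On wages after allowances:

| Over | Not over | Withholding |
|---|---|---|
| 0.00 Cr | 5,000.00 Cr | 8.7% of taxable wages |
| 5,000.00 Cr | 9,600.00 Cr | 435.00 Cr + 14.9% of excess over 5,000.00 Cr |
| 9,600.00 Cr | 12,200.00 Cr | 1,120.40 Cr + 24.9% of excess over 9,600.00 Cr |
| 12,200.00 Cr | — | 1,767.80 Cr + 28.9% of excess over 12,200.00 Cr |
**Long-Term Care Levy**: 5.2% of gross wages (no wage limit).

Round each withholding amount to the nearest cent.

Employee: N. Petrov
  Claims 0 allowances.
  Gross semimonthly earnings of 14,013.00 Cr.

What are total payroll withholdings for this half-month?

Provincial Income Tax: taxable = 14,013.00 Cr
  1,767.80 Cr + 28.9% × (14,013.00 Cr − 12,200.00 Cr) = 1,767.80 Cr + 28.9% × 1,813.00 Cr = 2,291.76 Cr
Long-Term Care Levy: 5.2% × 14,013.00 Cr = 728.68 Cr
Total: 2,291.76 Cr + 728.68 Cr = 3,020.44 Cr

3,020.44 Cr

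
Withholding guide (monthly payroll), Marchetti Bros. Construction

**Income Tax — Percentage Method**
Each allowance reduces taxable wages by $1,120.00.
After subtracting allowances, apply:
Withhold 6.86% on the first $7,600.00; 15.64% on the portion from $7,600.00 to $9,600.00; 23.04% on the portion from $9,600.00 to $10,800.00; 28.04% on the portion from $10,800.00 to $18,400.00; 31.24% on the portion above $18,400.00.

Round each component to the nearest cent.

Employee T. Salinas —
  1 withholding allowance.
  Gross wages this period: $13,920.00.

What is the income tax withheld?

$1,671.44

Income Tax: taxable = $13,920.00 − 1×$1,120.00 = $12,800.00
  $1,110.64 + 28.04% × ($12,800.00 − $10,800.00) = $1,110.64 + 28.04% × $2,000.00 = $1,671.44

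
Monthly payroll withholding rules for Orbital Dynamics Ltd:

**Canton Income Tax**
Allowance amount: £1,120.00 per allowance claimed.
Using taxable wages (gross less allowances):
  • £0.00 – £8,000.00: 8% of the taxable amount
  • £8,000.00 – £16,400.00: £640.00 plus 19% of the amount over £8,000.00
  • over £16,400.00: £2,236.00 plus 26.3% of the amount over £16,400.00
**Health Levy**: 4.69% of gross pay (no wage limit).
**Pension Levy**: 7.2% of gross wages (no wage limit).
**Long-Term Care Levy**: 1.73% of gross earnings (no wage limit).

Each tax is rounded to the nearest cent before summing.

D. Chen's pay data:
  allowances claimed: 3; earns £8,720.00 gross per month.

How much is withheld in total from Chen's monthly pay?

Canton Income Tax: taxable = £8,720.00 − 3×£1,120.00 = £5,360.00
  8% × £5,360.00 = £428.80
Health Levy: 4.69% × £8,720.00 = £408.97
Pension Levy: 7.2% × £8,720.00 = £627.84
Long-Term Care Levy: 1.73% × £8,720.00 = £150.86
Total: £428.80 + £408.97 + £627.84 + £150.86 = £1,616.47

£1,616.47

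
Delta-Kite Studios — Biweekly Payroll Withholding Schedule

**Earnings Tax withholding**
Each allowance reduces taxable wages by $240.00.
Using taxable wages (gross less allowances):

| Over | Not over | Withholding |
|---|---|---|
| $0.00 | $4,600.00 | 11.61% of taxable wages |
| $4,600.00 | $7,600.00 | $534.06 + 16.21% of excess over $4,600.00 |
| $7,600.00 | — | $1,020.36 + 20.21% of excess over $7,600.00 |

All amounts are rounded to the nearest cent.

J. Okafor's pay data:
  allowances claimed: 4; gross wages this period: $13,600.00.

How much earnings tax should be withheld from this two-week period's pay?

Earnings Tax: taxable = $13,600.00 − 4×$240.00 = $12,640.00
  $1,020.36 + 20.21% × ($12,640.00 − $7,600.00) = $1,020.36 + 20.21% × $5,040.00 = $2,038.94

$2,038.94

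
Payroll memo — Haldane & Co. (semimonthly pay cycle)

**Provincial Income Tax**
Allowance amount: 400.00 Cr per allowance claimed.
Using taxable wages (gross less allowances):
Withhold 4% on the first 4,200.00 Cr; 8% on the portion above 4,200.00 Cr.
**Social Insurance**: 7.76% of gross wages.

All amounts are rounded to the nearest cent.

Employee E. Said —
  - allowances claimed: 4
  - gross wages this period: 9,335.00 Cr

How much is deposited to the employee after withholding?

8,159.80 Cr

Provincial Income Tax: taxable = 9,335.00 Cr − 4×400.00 Cr = 7,735.00 Cr
  168.00 Cr + 8% × (7,735.00 Cr − 4,200.00 Cr) = 168.00 Cr + 8% × 3,535.00 Cr = 450.80 Cr
Social Insurance: 7.76% × 9,335.00 Cr = 724.40 Cr
Total withheld: 450.80 Cr + 724.40 Cr = 1,175.20 Cr
Net pay: 9,335.00 Cr − 1,175.20 Cr = 8,159.80 Cr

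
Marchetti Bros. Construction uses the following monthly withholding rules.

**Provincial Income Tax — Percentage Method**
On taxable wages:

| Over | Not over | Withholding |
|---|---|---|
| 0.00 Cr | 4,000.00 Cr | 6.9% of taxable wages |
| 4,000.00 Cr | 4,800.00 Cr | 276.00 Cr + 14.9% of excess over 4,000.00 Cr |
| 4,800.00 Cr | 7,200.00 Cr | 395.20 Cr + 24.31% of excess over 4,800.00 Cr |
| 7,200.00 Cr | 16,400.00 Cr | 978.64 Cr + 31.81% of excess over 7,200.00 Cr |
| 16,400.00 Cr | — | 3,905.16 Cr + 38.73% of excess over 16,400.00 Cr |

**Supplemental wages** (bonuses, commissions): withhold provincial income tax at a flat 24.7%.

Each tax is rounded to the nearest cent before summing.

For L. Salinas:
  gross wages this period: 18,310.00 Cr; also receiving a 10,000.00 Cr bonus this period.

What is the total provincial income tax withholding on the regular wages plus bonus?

7,114.90 Cr

Provincial Income Tax: taxable = 18,310.00 Cr
  3,905.16 Cr + 38.73% × (18,310.00 Cr − 16,400.00 Cr) = 3,905.16 Cr + 38.73% × 1,910.00 Cr = 4,644.90 Cr
Supplemental (24.7% flat on bonus): 24.7% × 10,000.00 Cr = 2,470.00 Cr
Total provincial income tax: 4,644.90 Cr + 2,470.00 Cr = 7,114.90 Cr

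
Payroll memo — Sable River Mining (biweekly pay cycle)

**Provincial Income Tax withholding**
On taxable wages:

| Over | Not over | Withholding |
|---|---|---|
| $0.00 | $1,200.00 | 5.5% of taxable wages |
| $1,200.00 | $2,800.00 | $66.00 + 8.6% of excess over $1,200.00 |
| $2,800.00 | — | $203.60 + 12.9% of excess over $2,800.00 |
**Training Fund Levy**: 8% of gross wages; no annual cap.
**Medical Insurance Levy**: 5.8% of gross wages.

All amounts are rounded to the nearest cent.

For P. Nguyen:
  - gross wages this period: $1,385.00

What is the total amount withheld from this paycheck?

Provincial Income Tax: taxable = $1,385.00
  $66.00 + 8.6% × ($1,385.00 − $1,200.00) = $66.00 + 8.6% × $185.00 = $81.91
Training Fund Levy: 8% × $1,385.00 = $110.80
Medical Insurance Levy: 5.8% × $1,385.00 = $80.33
Total: $81.91 + $110.80 + $80.33 = $273.04

$273.04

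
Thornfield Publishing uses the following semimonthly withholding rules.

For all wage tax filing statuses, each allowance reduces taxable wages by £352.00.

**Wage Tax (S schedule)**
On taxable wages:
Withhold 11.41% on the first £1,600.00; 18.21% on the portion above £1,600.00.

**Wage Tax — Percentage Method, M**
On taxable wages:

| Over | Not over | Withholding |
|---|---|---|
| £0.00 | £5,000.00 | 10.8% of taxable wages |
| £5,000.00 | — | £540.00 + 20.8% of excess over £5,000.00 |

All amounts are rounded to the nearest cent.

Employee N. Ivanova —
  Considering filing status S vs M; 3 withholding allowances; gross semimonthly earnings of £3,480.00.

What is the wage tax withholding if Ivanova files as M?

£261.79

Wage Tax (M): taxable = £3,480.00 − 3×£352.00 = £2,424.00
  10.8% × £2,424.00 = £261.79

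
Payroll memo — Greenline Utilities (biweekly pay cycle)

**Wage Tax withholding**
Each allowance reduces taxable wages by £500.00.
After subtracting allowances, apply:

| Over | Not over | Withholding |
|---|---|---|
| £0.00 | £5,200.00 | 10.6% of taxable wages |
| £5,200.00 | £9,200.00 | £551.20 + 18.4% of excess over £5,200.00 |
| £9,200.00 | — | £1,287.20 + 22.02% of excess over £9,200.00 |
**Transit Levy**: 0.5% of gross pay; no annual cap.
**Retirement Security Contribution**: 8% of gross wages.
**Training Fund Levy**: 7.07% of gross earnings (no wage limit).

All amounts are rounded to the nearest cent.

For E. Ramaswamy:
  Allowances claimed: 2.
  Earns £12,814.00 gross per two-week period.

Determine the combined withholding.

£3,857.94

Wage Tax: taxable = £12,814.00 − 2×£500.00 = £11,814.00
  £1,287.20 + 22.02% × (£11,814.00 − £9,200.00) = £1,287.20 + 22.02% × £2,614.00 = £1,862.80
Transit Levy: 0.5% × £12,814.00 = £64.07
Retirement Security Contribution: 8% × £12,814.00 = £1,025.12
Training Fund Levy: 7.07% × £12,814.00 = £905.95
Total: £1,862.80 + £64.07 + £1,025.12 + £905.95 = £3,857.94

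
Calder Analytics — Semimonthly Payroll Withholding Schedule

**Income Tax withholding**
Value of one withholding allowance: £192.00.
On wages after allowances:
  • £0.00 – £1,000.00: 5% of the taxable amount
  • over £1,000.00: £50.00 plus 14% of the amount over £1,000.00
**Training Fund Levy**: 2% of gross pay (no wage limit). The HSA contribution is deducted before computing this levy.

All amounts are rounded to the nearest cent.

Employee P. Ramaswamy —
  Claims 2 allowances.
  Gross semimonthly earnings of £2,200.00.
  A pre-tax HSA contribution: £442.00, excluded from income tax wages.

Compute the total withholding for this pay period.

£137.52

Income Tax: taxable = £2,200.00 − £442.00 − 2×£192.00 = £1,374.00
  £50.00 + 14% × (£1,374.00 − £1,000.00) = £50.00 + 14% × £374.00 = £102.36
Training Fund Levy: 2% × £1,758.00 = £35.16
Total: £102.36 + £35.16 = £137.52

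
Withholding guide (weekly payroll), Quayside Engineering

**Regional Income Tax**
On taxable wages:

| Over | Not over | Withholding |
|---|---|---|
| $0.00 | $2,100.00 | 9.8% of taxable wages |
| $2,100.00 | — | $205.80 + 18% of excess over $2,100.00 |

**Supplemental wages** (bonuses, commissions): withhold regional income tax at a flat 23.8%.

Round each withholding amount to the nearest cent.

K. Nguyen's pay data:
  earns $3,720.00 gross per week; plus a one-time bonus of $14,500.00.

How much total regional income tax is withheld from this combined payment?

Regional Income Tax: taxable = $3,720.00
  $205.80 + 18% × ($3,720.00 − $2,100.00) = $205.80 + 18% × $1,620.00 = $497.40
Supplemental (23.8% flat on bonus): 23.8% × $14,500.00 = $3,451.00
Total regional income tax: $497.40 + $3,451.00 = $3,948.40

$3,948.40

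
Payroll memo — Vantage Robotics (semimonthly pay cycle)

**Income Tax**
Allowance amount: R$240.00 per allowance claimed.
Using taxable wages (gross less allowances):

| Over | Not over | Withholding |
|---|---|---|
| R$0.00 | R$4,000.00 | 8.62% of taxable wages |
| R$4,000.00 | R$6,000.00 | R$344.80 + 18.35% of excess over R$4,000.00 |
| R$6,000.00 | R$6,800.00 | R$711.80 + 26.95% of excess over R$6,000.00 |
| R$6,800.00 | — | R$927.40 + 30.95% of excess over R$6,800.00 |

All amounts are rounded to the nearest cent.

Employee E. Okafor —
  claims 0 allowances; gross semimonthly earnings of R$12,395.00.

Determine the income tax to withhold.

Income Tax: taxable = R$12,395.00
  R$927.40 + 30.95% × (R$12,395.00 − R$6,800.00) = R$927.40 + 30.95% × R$5,595.00 = R$2,659.05

R$2,659.05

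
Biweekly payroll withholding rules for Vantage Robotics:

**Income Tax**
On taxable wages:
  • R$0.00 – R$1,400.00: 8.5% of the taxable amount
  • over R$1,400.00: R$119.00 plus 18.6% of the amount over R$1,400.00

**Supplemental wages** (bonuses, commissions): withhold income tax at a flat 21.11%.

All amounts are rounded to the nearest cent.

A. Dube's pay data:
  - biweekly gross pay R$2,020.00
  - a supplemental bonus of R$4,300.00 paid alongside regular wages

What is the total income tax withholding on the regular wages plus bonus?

R$1,142.05

Income Tax: taxable = R$2,020.00
  R$119.00 + 18.6% × (R$2,020.00 − R$1,400.00) = R$119.00 + 18.6% × R$620.00 = R$234.32
Supplemental (21.11% flat on bonus): 21.11% × R$4,300.00 = R$907.73
Total income tax: R$234.32 + R$907.73 = R$1,142.05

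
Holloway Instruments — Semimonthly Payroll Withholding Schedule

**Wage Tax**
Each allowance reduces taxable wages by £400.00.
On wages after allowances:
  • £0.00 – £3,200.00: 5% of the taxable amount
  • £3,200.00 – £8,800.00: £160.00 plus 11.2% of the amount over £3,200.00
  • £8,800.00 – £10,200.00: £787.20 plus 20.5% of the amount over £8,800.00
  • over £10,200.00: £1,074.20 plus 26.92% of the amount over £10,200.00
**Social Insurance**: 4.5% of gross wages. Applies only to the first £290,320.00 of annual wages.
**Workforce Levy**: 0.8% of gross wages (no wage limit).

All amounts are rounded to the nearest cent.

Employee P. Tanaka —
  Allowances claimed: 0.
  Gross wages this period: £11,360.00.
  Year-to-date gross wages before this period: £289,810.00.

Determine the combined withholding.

£1,500.30

Wage Tax: taxable = £11,360.00
  £1,074.20 + 26.92% × (£11,360.00 − £10,200.00) = £1,074.20 + 26.92% × £1,160.00 = £1,386.47
Social Insurance: cap £290,320.00 − YTD £289,810.00 = £510.00 subject; 4.5% × £510.00 = £22.95
Workforce Levy: 0.8% × £11,360.00 = £90.88
Total: £1,386.47 + £22.95 + £90.88 = £1,500.30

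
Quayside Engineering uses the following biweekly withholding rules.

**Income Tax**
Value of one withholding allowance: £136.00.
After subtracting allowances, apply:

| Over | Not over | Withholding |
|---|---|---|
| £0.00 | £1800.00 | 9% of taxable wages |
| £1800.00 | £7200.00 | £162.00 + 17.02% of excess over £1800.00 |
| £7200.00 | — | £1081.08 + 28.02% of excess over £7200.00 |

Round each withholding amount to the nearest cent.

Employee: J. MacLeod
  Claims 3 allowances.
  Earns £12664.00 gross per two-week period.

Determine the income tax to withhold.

£2497.77

Income Tax: taxable = £12664.00 − 3×£136.00 = £12256.00
  £1081.08 + 28.02% × (£12256.00 − £7200.00) = £1081.08 + 28.02% × £5056.00 = £2497.77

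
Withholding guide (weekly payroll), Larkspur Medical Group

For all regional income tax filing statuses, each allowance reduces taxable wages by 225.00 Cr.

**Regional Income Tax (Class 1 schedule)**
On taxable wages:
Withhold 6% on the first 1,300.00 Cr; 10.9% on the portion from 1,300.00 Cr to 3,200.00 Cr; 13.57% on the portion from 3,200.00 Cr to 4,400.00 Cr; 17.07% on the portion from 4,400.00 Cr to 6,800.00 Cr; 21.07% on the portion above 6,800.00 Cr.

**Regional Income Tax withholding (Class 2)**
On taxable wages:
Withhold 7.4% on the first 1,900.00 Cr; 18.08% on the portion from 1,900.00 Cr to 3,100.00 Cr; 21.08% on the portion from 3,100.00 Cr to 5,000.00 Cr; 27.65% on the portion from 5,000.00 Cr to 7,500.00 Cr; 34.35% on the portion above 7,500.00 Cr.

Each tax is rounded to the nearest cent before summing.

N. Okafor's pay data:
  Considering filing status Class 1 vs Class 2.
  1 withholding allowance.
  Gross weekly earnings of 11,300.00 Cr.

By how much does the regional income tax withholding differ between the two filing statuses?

918.98 Cr

Regional Income Tax (Class 1): taxable = 11,300.00 Cr − 1×225.00 Cr = 11,075.00 Cr
  857.62 Cr + 21.07% × (11,075.00 Cr − 6,800.00 Cr) = 857.62 Cr + 21.07% × 4,275.00 Cr = 1,758.36 Cr
Regional Income Tax (Class 2): taxable = 11,300.00 Cr − 1×225.00 Cr = 11,075.00 Cr
  1,449.33 Cr + 34.35% × (11,075.00 Cr − 7,500.00 Cr) = 1,449.33 Cr + 34.35% × 3,575.00 Cr = 2,677.34 Cr
Difference: |1,758.36 Cr − 2,677.34 Cr| = 918.98 Cr (higher under Class 2)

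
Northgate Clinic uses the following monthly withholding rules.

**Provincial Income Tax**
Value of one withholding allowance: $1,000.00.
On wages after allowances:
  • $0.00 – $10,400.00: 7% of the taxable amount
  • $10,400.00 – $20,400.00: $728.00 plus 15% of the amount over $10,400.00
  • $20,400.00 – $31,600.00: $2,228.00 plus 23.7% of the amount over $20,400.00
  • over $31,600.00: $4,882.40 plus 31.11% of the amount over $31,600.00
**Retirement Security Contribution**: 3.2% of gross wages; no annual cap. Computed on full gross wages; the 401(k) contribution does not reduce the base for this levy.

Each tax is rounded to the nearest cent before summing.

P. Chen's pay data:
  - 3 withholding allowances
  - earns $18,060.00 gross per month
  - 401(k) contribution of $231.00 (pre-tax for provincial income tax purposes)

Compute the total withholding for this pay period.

Provincial Income Tax: taxable = $18,060.00 − $231.00 − 3×$1,000.00 = $14,829.00
  $728.00 + 15% × ($14,829.00 − $10,400.00) = $728.00 + 15% × $4,429.00 = $1,392.35
Retirement Security Contribution: 3.2% × $18,060.00 = $577.92
Total: $1,392.35 + $577.92 = $1,970.27

$1,970.27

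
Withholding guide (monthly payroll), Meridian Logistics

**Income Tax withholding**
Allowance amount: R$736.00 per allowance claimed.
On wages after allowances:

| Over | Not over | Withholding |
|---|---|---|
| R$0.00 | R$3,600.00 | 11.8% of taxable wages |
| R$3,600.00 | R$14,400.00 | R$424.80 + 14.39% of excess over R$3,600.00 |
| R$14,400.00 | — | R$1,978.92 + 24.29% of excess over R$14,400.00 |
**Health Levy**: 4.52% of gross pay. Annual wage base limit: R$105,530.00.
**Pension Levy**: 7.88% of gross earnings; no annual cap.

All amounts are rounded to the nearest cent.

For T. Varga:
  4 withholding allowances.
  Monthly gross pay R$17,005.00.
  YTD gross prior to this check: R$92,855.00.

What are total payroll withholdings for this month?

R$3,843.04

Income Tax: taxable = R$17,005.00 − 4×R$736.00 = R$14,061.00
  R$424.80 + 14.39% × (R$14,061.00 − R$3,600.00) = R$424.80 + 14.39% × R$10,461.00 = R$1,930.14
Health Levy: cap R$105,530.00 − YTD R$92,855.00 = R$12,675.00 subject; 4.52% × R$12,675.00 = R$572.91
Pension Levy: 7.88% × R$17,005.00 = R$1,339.99
Total: R$1,930.14 + R$572.91 + R$1,339.99 = R$3,843.04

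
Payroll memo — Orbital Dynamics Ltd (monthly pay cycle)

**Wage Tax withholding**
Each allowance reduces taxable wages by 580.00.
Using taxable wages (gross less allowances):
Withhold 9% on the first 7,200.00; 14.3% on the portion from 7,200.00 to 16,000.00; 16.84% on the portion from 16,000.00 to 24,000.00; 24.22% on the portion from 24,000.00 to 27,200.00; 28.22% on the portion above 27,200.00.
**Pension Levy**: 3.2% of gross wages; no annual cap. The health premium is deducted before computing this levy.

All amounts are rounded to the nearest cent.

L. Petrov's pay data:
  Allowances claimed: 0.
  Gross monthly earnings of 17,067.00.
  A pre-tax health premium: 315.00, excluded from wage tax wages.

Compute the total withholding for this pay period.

Wage Tax: taxable = 17,067.00 − 315.00 = 16,752.00
  1,906.40 + 16.84% × (16,752.00 − 16,000.00) = 1,906.40 + 16.84% × 752.00 = 2,033.04
Pension Levy: 3.2% × 16,752.00 = 536.06
Total: 2,033.04 + 536.06 = 2,569.10

2,569.10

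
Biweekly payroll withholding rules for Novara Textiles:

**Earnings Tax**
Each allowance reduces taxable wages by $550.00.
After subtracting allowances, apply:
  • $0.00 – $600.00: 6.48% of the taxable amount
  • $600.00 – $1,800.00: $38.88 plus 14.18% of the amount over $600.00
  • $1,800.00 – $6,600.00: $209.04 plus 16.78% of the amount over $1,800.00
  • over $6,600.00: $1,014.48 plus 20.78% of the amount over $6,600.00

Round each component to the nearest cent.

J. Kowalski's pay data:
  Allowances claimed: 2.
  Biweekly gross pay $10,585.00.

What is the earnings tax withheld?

Earnings Tax: taxable = $10,585.00 − 2×$550.00 = $9,485.00
  $1,014.48 + 20.78% × ($9,485.00 − $6,600.00) = $1,014.48 + 20.78% × $2,885.00 = $1,613.98

$1,613.98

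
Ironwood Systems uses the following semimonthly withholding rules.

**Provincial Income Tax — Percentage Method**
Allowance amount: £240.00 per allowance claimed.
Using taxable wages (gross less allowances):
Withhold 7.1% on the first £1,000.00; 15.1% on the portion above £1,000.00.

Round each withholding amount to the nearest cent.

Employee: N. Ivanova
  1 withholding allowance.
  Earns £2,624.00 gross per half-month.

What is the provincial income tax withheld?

£279.98

Provincial Income Tax: taxable = £2,624.00 − 1×£240.00 = £2,384.00
  £71.00 + 15.1% × (£2,384.00 − £1,000.00) = £71.00 + 15.1% × £1,384.00 = £279.98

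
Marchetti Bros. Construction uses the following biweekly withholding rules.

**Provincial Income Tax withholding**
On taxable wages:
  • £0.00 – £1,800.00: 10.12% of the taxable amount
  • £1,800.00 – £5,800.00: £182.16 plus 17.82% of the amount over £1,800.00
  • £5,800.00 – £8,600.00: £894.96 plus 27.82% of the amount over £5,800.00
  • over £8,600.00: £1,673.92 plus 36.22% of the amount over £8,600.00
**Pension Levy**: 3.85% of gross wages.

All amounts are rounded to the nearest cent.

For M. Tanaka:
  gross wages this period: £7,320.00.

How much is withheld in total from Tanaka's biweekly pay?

Provincial Income Tax: taxable = £7,320.00
  £894.96 + 27.82% × (£7,320.00 − £5,800.00) = £894.96 + 27.82% × £1,520.00 = £1,317.82
Pension Levy: 3.85% × £7,320.00 = £281.82
Total: £1,317.82 + £281.82 = £1,599.64

£1,599.64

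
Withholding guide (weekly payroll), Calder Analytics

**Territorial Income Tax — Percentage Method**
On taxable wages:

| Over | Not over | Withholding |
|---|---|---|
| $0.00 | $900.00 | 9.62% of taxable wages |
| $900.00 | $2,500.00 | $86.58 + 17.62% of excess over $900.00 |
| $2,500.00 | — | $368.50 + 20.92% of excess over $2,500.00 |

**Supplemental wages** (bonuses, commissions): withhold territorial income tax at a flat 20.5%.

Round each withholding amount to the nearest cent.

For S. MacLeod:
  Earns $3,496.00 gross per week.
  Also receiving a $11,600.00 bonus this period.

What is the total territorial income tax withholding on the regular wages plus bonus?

$2,954.86

Territorial Income Tax: taxable = $3,496.00
  $368.50 + 20.92% × ($3,496.00 − $2,500.00) = $368.50 + 20.92% × $996.00 = $576.86
Supplemental (20.5% flat on bonus): 20.5% × $11,600.00 = $2,378.00
Total territorial income tax: $576.86 + $2,378.00 = $2,954.86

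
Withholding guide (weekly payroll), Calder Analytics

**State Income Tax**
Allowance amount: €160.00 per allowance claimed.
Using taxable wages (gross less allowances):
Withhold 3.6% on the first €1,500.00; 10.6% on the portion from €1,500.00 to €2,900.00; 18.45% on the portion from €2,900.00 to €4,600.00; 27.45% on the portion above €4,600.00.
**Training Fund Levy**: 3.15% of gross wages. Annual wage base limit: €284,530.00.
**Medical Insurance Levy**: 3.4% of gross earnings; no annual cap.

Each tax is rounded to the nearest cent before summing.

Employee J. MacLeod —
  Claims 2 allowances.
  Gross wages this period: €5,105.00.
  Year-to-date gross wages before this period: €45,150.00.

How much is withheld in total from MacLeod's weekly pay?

€901.21

State Income Tax: taxable = €5,105.00 − 2×€160.00 = €4,785.00
  €516.05 + 27.45% × (€4,785.00 − €4,600.00) = €516.05 + 27.45% × €185.00 = €566.83
Training Fund Levy: 3.15% × €5,105.00 = €160.81
Medical Insurance Levy: 3.4% × €5,105.00 = €173.57
Total: €566.83 + €160.81 + €173.57 = €901.21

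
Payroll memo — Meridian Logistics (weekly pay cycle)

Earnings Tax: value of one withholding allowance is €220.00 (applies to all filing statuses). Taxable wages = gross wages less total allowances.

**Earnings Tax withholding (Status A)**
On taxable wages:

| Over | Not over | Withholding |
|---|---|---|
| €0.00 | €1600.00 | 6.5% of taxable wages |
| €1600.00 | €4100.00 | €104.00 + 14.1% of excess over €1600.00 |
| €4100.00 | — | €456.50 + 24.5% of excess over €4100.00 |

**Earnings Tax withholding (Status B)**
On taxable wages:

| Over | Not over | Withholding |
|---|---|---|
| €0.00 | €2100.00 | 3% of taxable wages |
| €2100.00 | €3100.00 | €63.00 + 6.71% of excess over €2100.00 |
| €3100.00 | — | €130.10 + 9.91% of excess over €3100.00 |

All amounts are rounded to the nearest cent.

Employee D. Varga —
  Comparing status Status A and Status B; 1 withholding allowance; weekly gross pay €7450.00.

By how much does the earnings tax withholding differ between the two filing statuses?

€683.97

Earnings Tax (Status A): taxable = €7450.00 − 1×€220.00 = €7230.00
  €456.50 + 24.5% × (€7230.00 − €4100.00) = €456.50 + 24.5% × €3130.00 = €1223.35
Earnings Tax (Status B): taxable = €7450.00 − 1×€220.00 = €7230.00
  €130.10 + 9.91% × (€7230.00 − €3100.00) = €130.10 + 9.91% × €4130.00 = €539.38
Difference: |€1223.35 − €539.38| = €683.97 (higher under Status A)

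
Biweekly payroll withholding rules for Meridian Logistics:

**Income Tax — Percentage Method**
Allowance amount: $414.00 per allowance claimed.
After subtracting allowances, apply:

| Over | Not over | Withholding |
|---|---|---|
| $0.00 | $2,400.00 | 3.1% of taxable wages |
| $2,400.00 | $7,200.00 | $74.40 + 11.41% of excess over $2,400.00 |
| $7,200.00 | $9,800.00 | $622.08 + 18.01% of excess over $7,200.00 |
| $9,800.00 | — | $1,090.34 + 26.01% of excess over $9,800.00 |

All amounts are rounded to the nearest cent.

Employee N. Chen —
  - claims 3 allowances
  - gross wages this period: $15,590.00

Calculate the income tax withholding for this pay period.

Income Tax: taxable = $15,590.00 − 3×$414.00 = $14,348.00
  $1,090.34 + 26.01% × ($14,348.00 − $9,800.00) = $1,090.34 + 26.01% × $4,548.00 = $2,273.27

$2,273.27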